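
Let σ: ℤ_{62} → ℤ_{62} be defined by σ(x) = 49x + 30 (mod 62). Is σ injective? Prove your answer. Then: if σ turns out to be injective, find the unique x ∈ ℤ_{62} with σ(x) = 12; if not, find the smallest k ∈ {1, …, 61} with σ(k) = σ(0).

30

By definition, injectivity means: for all s, t in the domain, σ(s) = σ(t) implies s = t.
Suppose σ(s) = σ(t) in ℤ_{62}. Then 49s + 30 ≡ 49t + 30 (mod 62), so 49(s − t) ≡ 0 (mod 62).
Since gcd(49, 62) = 1, 49 is invertible modulo 62, hence s − t ≡ 0 (mod 62), i.e. s = t.
So σ is injective.
We now compute 49⁻¹ mod 62 explicitly. Euclid's algorithm: 62 = 1·49 + 13, 49 = 3·13 + 10, 13 = 1·10 + 3, 10 = 3·3 + 1; back-substituting gives 1 = 19·49 − 15·62, so 49⁻¹ ≡ 19 (mod 62).
Since σ is injective, we find σ⁻¹(12): we need 49x ≡ 12 − 30 ≡ 44 (mod 62). Using 49⁻¹ = 19: x ≡ 19·44 = 836 = 13·62 + 30, so x = 30.
Check: σ(30) = 49·30 + 30 = 1500 = 24·62 + 12 ≡ 12 (mod 62).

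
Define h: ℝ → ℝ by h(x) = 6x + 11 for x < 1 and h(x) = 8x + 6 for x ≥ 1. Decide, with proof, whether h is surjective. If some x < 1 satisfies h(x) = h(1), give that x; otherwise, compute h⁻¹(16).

1/2

Both pieces are strictly increasing (slopes 6 and 8), so each is injective on its own interval.
The left piece maps (−∞, 1) onto (−∞, 17); the right piece maps [1, ∞) onto [14, ∞).
The union (−∞, 17) ∪ [14, ∞) covers ℝ, so h is surjective.
For the follow-up: the images overlap, so an x < 1 with h(x) = h(1) exists. h(1) = 14; solving 6x + 11 = 14 for x < 1 gives x = (14 − 11)/6 = 1/2.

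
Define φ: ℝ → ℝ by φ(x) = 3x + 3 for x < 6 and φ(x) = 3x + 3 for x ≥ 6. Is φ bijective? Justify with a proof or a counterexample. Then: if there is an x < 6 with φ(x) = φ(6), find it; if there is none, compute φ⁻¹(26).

Both pieces are strictly increasing (slopes 3 and 3), so each is injective on its own interval.
The left piece maps (−∞, 6) onto (−∞, 21); the right piece maps [6, ∞) onto [21, ∞).
Since 21 = 21, the images partition ℝ: φ is injective and surjective, hence bijective.
Because the two images are disjoint, no x < 6 has φ(x) = φ(6), so we compute φ⁻¹(26): 26 lies in [21, ∞), so solve 3x + 3 = 26: x = (26 − 3)/3 = 23/3.

23/3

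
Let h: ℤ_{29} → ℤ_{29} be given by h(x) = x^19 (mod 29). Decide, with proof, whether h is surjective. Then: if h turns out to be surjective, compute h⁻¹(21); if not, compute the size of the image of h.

10

Since 29 is prime, the nonzero elements of ℤ_{29} form a cyclic group of order 28.
As gcd(19, 28) = 1, raising to the 19th power is a bijection on this group: if s^19 ≡ t^19 then (st^{−1})^19 = 1, and the only element of order dividing gcd(19, 28) = 1 is 1, so s = t.
With h(0) = 0 this makes h injective on all of ℤ_{29}, hence bijective (finite equal-size domain and codomain). In particular h is surjective.
Since h is surjective, we find the preimage of 21. The inverse of x ↦ x^19 on (ℤ_{29})^× is x ↦ x^3, because 19·3 = 57 = 2·28 + 1 ≡ 1 (mod 28) and x^{28} = 1 for x ≠ 0 (Fermat). So h⁻¹(21) = 21^3 mod 29.
Repeated squaring mod 29: 21^1 ≡ 21, 21^2 ≡ 21² = 441 ≡ 6. Since 3 = 2 + 1, 21^3 ≡ 6·21: 6·21 = 126 ≡ 10. So 21^3 ≡ 10 (mod 29).
Hence h⁻¹(21) = 10.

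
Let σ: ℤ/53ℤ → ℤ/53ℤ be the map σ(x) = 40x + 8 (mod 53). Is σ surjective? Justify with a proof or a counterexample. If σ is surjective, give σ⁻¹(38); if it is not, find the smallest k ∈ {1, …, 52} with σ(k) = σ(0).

14

Since gcd(40, 53) = 1, 40 is invertible modulo 53. Euclid's algorithm: 53 = 1·40 + 13, 40 = 3·13 + 1; back-substituting gives 1 = 4·40 − 3·53, so 40⁻¹ ≡ 4 (mod 53).
For any y ∈ ℤ/53ℤ, x = 4(y − 8) mod 53 satisfies σ(x) = 40·4(y − 8) + 8 ≡ y (since 40·4 ≡ 1 mod 53). So every y has a preimage.
Hence σ is surjective.
Since σ is surjective, we compute σ⁻¹(38): solve 40x + 8 ≡ 38 (mod 53), i.e. 40x ≡ 30 (mod 53).
Multiplying by 40⁻¹ = 4 gives x ≡ 4·30 = 120 = 2·53 + 14 ≡ 14 (mod 53).
Check: σ(14) = 40·14 + 8 = 568 = 10·53 + 38 ≡ 38 (mod 53).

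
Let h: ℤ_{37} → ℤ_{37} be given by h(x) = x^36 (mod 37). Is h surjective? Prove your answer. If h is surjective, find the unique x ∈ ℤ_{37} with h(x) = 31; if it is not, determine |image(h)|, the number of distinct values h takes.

2

h(1) = 1^36 = 1.
h(2): Repeated squaring mod 37: 2^1 ≡ 2, 2^2 ≡ 2² = 4, 2^4 ≡ 4² = 16, 2^8 ≡ 16² = 256 ≡ 34, 2^16 ≡ 34² = 1156 ≡ 9, 2^32 ≡ 9² = 81 ≡ 7. Since 36 = 32 + 4, 2^36 ≡ 7·16: 7·16 = 112 ≡ 1. So 2^36 ≡ 1 (mod 37).
So h(1) = h(2) = 1 while 1 ≠ 2, thus h is not injective.
A non-injective map from the 37-element set ℤ_{37} to itself takes at most 36 distinct values, so it cannot be surjective. Thus h is not surjective.
Since h is not surjective, we determine |image(h)|. Computing x^36 mod 37 for each x (by repeated squaring, reducing mod 37 at every step), the values h(0), h(1), …, h(36) are: 0, 1, 1, 1, 1, 1, 1, 1, 1, 1, 1, 1, 1, 1, 1, 1, 1, 1, 1, 1, 1, 1, 1, 1, 1, 1, 1, 1, 1, 1, 1, 1, 1, 1, 1, 1, 1.
The distinct values are {0, 1}; there are 2 of them.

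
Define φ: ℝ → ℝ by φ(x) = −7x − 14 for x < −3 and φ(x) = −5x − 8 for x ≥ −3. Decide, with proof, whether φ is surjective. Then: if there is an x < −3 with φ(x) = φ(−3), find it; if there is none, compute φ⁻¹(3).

-11/5

Both pieces are strictly decreasing (slopes −7 and −5), so each is injective on its own interval.
The left piece maps (−∞, −3) onto (7, ∞); the right piece maps [−3, ∞) onto (−∞, 7].
These images together cover ℝ, so φ is surjective.
Because the two images are disjoint, no x < −3 has φ(x) = φ(−3), so we compute φ⁻¹(3): 3 lies in (−∞, 7], so solve −5x − 8 = 3: x = (3 + 8)/(−5) = −11/5.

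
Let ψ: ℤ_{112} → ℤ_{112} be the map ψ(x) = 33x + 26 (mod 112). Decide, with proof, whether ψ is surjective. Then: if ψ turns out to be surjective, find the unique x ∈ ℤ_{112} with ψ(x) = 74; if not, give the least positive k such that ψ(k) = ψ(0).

32

Since gcd(33, 112) = 1, 33 is invertible modulo 112. Euclid's algorithm: 112 = 3·33 + 13, 33 = 2·13 + 7, 13 = 1·7 + 6, 7 = 1·6 + 1; back-substituting gives 1 = 17·33 − 5·112, so 33⁻¹ ≡ 17 (mod 112).
For any y ∈ ℤ_{112}, x = 17(y − 26) mod 112 satisfies ψ(x) = 33·17(y − 26) + 26 ≡ y (since 33·17 ≡ 1 mod 112). So every y has a preimage.
So ψ is surjective.
Since ψ is surjective, we find ψ⁻¹(74): we need 33x ≡ 74 − 26 ≡ 48 (mod 112). Using 33⁻¹ = 17: x ≡ 17·48 = 816 = 7·112 + 32, so x = 32.
Check: ψ(32) = 33·32 + 26 = 1082 = 9·112 + 74 ≡ 74 (mod 112).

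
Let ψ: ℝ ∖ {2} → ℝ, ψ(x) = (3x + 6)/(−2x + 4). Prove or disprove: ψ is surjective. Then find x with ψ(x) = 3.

If ψ(x) = −3/2, cross-multiplying gives −2(3x + 6) = 3(−2x + 4), which simplifies to −12 = 12 — false.  So −3/2 has no preimage and ψ is not surjective.
Solving ψ(x) = 3: cross-multiplying gives 3x + 6 = 3(−2x + 4), which rearranges to 9x = 6, so x = 2/3.

2/3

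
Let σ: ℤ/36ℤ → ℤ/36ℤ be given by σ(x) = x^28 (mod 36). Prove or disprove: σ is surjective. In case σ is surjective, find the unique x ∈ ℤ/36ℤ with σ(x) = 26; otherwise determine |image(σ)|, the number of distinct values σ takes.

σ(0) = 0^28 = 0.
σ(6): Repeated squaring mod 36: 6^1 ≡ 6, 6^2 ≡ 6² = 36 ≡ 0, 6^4 ≡ 0² = 0, 6^8 ≡ 0² = 0, 6^16 ≡ 0² = 0. Since 28 = 16 + 8 + 4, 6^28 ≡ 0·0·0: 0·0 = 0, then 0·0 = 0. So 6^28 ≡ 0 (mod 36).
So σ(0) = σ(6) = 0 while 0 ≠ 6, so σ is not injective.
A non-injective map from the 36-element set ℤ/36ℤ to itself takes at most 35 distinct values, so it cannot be surjective. So σ is not surjective.
Since σ is not surjective, we determine |image(σ)|. Computing x^28 mod 36 for each x (by repeated squaring, reducing mod 36 at every step), the values σ(0), σ(1), …, σ(35) are: 0, 1, 16, 9, 4, 13, 0, 25, 28, 9, 28, 25, 0, 13, 4, 9, 16, 1, 0, 1, 16, 9, 4, 13, 0, 25, 28, 9, 28, 25, 0, 13, 4, 9, 16, 1.
The distinct values are {0, 1, 4, 9, 13, 16, 25, 28}; there are 8 of them.

8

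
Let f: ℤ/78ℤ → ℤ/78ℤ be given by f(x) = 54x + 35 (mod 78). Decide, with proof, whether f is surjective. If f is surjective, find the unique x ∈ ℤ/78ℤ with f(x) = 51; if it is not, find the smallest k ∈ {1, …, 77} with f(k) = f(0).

13

Since gcd(54, 78) = 6, we have 54x ≡ 0 (mod 6) for all x, so f(x) ≡ 5 (mod 6).
But 0 ≢ 5 (mod 6), so 0 ∈ ℤ/78ℤ has no preimage. So f is not surjective.
Since f is not surjective, we find the least positive k with f(k) = f(0): this means 54k ≡ 0 (mod 78), i.e. 78 ∣ 54k. Since gcd(54, 78) = 6, dividing through by 6 this holds exactly when 13 ∣ 9k, and as gcd(9, 13) = 1, exactly when 13 ∣ k.
The smallest positive such k is 13.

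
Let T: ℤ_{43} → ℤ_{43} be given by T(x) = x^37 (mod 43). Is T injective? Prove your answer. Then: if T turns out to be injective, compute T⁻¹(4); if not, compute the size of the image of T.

41

Since 43 is prime, the nonzero elements of ℤ_{43} form a cyclic group of order 42.
As gcd(37, 42) = 1, raising to the 37th power is a bijection on this group: if s^37 ≡ t^37 then (st^{−1})^37 = 1, and the only element of order dividing gcd(37, 42) = 1 is 1, so s = t.
With T(0) = 0 this makes T injective on all of ℤ_{43}, hence bijective (finite equal-size domain and codomain). In particular T is injective.
Since T is injective, we find the preimage of 4. The inverse of x ↦ x^37 on (ℤ_{43})^× is x ↦ x^25, because 37·25 = 925 = 22·42 + 1 ≡ 1 (mod 42) and x^{42} = 1 for x ≠ 0 (Fermat). So T⁻¹(4) = 4^25 mod 43.
Repeated squaring mod 43: 4^1 ≡ 4, 4^2 ≡ 4² = 16, 4^4 ≡ 16² = 256 ≡ 41, 4^8 ≡ 41² = 1681 ≡ 4, 4^16 ≡ 4² = 16. Since 25 = 16 + 8 + 1, 4^25 ≡ 16·4·4: 16·4 = 64 ≡ 21, then 21·4 = 84 ≡ 41. So 4^25 ≡ 41 (mod 43).
Hence T⁻¹(4) = 41.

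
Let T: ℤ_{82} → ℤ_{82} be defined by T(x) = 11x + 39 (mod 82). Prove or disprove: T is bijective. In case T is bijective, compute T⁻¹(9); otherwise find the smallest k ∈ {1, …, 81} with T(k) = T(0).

If T(u) = T(v), then 11u ≡ 11v (mod 82). Because gcd(11, 82) = 1, we may cancel 11 to get u ≡ v (mod 82).
We now compute 11⁻¹ mod 82 explicitly. Euclid's algorithm: 82 = 7·11 + 5, 11 = 2·5 + 1; back-substituting gives 1 = 15·11 − 2·82, so 11⁻¹ ≡ 15 (mod 82).
For any y ∈ ℤ_{82}, x = 15(y − 39) mod 82 satisfies T(x) = 11·15(y − 39) + 39 ≡ y (since 11·15 ≡ 1 mod 82). So every y has a preimage.
Thus T is bijective.
Since T is bijective, we compute T⁻¹(9): solve 11x + 39 ≡ 9 (mod 82), i.e. 11x ≡ 52 (mod 82).
Multiplying by 11⁻¹ = 15 gives x ≡ 15·52 = 780 = 9·82 + 42 ≡ 42 (mod 82).
Check: T(42) = 11·42 + 39 = 501 = 6·82 + 9 ≡ 9 (mod 82).

42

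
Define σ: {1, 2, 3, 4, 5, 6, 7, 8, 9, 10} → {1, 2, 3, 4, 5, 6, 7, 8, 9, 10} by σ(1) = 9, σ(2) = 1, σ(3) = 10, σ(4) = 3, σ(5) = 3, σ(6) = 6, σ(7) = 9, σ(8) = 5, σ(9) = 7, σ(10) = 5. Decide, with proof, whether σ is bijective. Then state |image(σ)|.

σ(4) = 3 = σ(5) with 4 ≠ 5, so σ is not injective, hence not bijective.
The image of σ is {1, 3, 5, 6, 7, 9, 10}, which has 7 elements.

7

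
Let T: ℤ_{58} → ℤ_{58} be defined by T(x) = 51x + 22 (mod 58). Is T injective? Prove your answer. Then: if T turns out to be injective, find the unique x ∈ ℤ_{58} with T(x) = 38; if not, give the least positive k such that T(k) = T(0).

Recall that T is injective if T(s) = T(t) implies s = t.
Suppose T(s) = T(t) in ℤ_{58}. Then 51s + 22 ≡ 51t + 22 (mod 58), thus 51(s − t) ≡ 0 (mod 58).
Since gcd(51, 58) = 1, 51 is invertible modulo 58, so s − t ≡ 0 (mod 58), i.e. s = t.
Hence T is injective.
We now compute 51⁻¹ mod 58 explicitly. Euclid's algorithm: 58 = 1·51 + 7, 51 = 7·7 + 2, 7 = 3·2 + 1; back-substituting gives 1 = 33·51 − 29·58, so 51⁻¹ ≡ 33 (mod 58).
Since T is injective, we find T⁻¹(38): we need 51x ≡ 38 − 22 ≡ 16 (mod 58). Using 51⁻¹ = 33: x ≡ 33·16 = 528 = 9·58 + 6, so x = 6.
Check: T(6) = 51·6 + 22 = 328 = 5·58 + 38 ≡ 38 (mod 58).

6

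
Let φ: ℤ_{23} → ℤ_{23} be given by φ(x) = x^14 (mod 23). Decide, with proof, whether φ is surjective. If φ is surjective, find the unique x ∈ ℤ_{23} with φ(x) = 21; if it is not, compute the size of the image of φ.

12

φ(11): Repeated squaring mod 23: 11^1 ≡ 11, 11^2 ≡ 11² = 121 ≡ 6, 11^4 ≡ 6² = 36 ≡ 13, 11^8 ≡ 13² = 169 ≡ 8. Since 14 = 8 + 4 + 2, 11^14 ≡ 8·13·6: 8·13 = 104 ≡ 12, then 12·6 = 72 ≡ 3. So 11^14 ≡ 3 (mod 23).
φ(12): Repeated squaring mod 23: 12^1 ≡ 12, 12^2 ≡ 12² = 144 ≡ 6, 12^4 ≡ 6² = 36 ≡ 13, 12^8 ≡ 13² = 169 ≡ 8. Since 14 = 8 + 4 + 2, 12^14 ≡ 8·13·6: 8·13 = 104 ≡ 12, then 12·6 = 72 ≡ 3. So 12^14 ≡ 3 (mod 23).
So φ(11) = φ(12) = 3 while 11 ≠ 12, so φ is not injective.
A non-injective map from the 23-element set ℤ_{23} to itself takes at most 22 distinct values, so it cannot be surjective. So φ is not surjective.
Since φ is not surjective, we determine |image(φ)|. Computing x^14 mod 23 for each x (by repeated squaring, reducing mod 23 at every step), the values φ(0), φ(1), …, φ(22) are: 0, 1, 8, 4, 18, 13, 9, 2, 6, 16, 12, 3, 3, 12, 16, 6, 2, 9, 13, 18, 4, 8, 1.
The distinct values are {0, 1, 2, 3, 4, 6, 8, 9, 12, 13, 16, 18}; there are 12 of them.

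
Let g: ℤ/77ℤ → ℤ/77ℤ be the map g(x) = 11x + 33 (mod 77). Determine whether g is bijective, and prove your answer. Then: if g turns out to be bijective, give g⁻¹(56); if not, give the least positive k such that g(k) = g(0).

We have gcd(11, 77) = 11 > 1. Taking a = 0 and b = 7: g(0) = 33 and g(7) = 11·7 + 33 = 110 ≡ 33 (mod 77).
So g(0) = g(7) while 0 ≠ 7, so g is not injective, hence not bijective.
Since g is not bijective, we find the least positive k with g(k) = g(0): this means 11k ≡ 0 (mod 77), i.e. 77 ∣ 11k. Since gcd(11, 77) = 11, dividing through by 11 this holds exactly when 7 ∣ k.
The smallest positive such k is 7.

7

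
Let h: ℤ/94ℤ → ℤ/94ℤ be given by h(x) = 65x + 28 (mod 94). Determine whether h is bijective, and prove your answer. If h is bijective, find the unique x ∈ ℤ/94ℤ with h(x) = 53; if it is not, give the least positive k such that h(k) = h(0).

If h(x_1) = h(x_2), then 65x_1 ≡ 65x_2 (mod 94). Because gcd(65, 94) = 1, we may cancel 65 to get x_1 ≡ x_2 (mod 94).
We now compute 65⁻¹ mod 94 explicitly. Euclid's algorithm: 94 = 1·65 + 29, 65 = 2·29 + 7, 29 = 4·7 + 1; back-substituting gives 1 = 81·65 − 56·94, so 65⁻¹ ≡ 81 (mod 94).
Then y ↦ 81(y − 28) is a two-sided inverse to h, so every y ∈ ℤ/94ℤ has a preimage.
So h is bijective.
Since h is bijective, we find h⁻¹(53): we need 65x ≡ 53 − 28 ≡ 25 (mod 94). Using 65⁻¹ = 81: x ≡ 81·25 = 2025 = 21·94 + 51, so x = 51.
Check: h(51) = 65·51 + 28 = 3343 = 35·94 + 53 ≡ 53 (mod 94).

51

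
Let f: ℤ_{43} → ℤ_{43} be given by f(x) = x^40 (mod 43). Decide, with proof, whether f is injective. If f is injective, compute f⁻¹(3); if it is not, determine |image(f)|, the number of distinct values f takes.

22

f(21): Repeated squaring mod 43: 21^1 ≡ 21, 21^2 ≡ 21² = 441 ≡ 11, 21^4 ≡ 11² = 121 ≡ 35, 21^8 ≡ 35² = 1225 ≡ 21, 21^16 ≡ 21² = 441 ≡ 11, 21^32 ≡ 11² = 121 ≡ 35. Since 40 = 32 + 8, 21^40 ≡ 35·21: 35·21 = 735 ≡ 4. So 21^40 ≡ 4 (mod 43).
f(22): Repeated squaring mod 43: 22^1 ≡ 22, 22^2 ≡ 22² = 484 ≡ 11, 22^4 ≡ 11² = 121 ≡ 35, 22^8 ≡ 35² = 1225 ≡ 21, 22^16 ≡ 21² = 441 ≡ 11, 22^32 ≡ 11² = 121 ≡ 35. Since 40 = 32 + 8, 22^40 ≡ 35·21: 35·21 = 735 ≡ 4. So 22^40 ≡ 4 (mod 43).
So f(21) = f(22) = 4 while 21 ≠ 22, thus f is not injective.
Since f is not injective, we determine |image(f)|. Computing x^40 mod 43 for each x (by repeated squaring, reducing mod 43 at every step), the values f(0), f(1), …, f(42) are: 0, 1, 11, 24, 35, 31, 6, 36, 41, 17, 40, 16, 23, 14, 9, 13, 21, 25, 15, 38, 10, 4, 4, 10, 38, 15, 25, 21, 13, 9, 14, 23, 16, 40, 17, 41, 36, 6, 31, 35, 24, 11, 1.
The distinct values are {0, 1, 4, 6, 9, 10, 11, 13, 14, 15, 16, 17, 21, 23, 24, 25, 31, 35, 36, 38, 40, 41}; there are 22 of them.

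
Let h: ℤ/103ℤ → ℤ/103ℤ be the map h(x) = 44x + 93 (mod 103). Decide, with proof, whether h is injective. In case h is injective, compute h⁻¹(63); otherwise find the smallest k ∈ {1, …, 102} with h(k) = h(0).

4

If h(x_1) = h(x_2), then 44x_1 ≡ 44x_2 (mod 103). Because gcd(44, 103) = 1, we may cancel 44 to get x_1 ≡ x_2 (mod 103).
So h is injective.
We now compute 44⁻¹ mod 103 explicitly. Euclid's algorithm: 103 = 2·44 + 15, 44 = 2·15 + 14, 15 = 1·14 + 1; back-substituting gives 1 = 96·44 − 41·103, so 44⁻¹ ≡ 96 (mod 103).
Since h is injective, we compute h⁻¹(63): solve 44x + 93 ≡ 63 (mod 103), i.e. 44x ≡ 73 (mod 103).
Multiplying by 44⁻¹ = 96 gives x ≡ 96·73 = 7008 = 68·103 + 4 ≡ 4 (mod 103).
Check: h(4) = 44·4 + 93 = 269 = 2·103 + 63 ≡ 63 (mod 103).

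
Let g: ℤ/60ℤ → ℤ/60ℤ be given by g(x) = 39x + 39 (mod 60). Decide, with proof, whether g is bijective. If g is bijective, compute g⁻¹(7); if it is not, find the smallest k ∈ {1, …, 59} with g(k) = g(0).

We have gcd(39, 60) = 3 > 1. Taking s = 0 and t = 20: g(0) = 39 and g(20) = 39·20 + 39 = 819 ≡ 39 (mod 60).
So g(0) = g(20) while 0 ≠ 20, so g is not injective, hence not bijective.
Since g is not bijective, we find the least positive k with g(k) = g(0): this means 39k ≡ 0 (mod 60), i.e. 60 ∣ 39k. Since gcd(39, 60) = 3, dividing through by 3 this holds exactly when 20 ∣ 13k, and as gcd(13, 20) = 1, exactly when 20 ∣ k.
The smallest positive such k is 20.

20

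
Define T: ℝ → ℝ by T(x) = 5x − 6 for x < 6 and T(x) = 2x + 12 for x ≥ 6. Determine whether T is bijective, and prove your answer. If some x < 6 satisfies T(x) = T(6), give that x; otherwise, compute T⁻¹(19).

Both pieces are strictly increasing (slopes 5 and 2), so each is injective on its own interval.
The left piece maps (−∞, 6) onto (−∞, 24); the right piece maps [6, ∞) onto [24, ∞).
Since 24 = 24, the images partition ℝ: T is injective and surjective, hence bijective.
Because the two images are disjoint, no x < 6 has T(x) = T(6), so we compute T⁻¹(19): 19 lies in (−∞, 24), so solve 5x − 6 = 19: x = (19 + 6)/5 = 5.

5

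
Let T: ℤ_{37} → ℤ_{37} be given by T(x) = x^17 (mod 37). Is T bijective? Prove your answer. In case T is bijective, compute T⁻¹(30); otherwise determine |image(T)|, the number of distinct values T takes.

Since 37 is prime, the nonzero elements of ℤ_{37} form a cyclic group of order 36.
As gcd(17, 36) = 1, raising to the 17th power is a bijection on this group: if u^17 ≡ v^17 then (uv^{−1})^17 = 1, and the only element of order dividing gcd(17, 36) = 1 is 1, so u = v.
With T(0) = 0 this makes T injective on all of ℤ_{37}, hence bijective (finite equal-size domain and codomain). In particular T is bijective.
Since T is bijective, we find the preimage of 30. The inverse of x ↦ x^17 on (ℤ_{37})^× is x ↦ x^17, because 17·17 = 289 = 8·36 + 1 ≡ 1 (mod 36) and x^{36} = 1 for x ≠ 0 (Fermat). So T⁻¹(30) = 30^17 mod 37.
Repeated squaring mod 37: 30^1 ≡ 30, 30^2 ≡ 30² = 900 ≡ 12, 30^4 ≡ 12² = 144 ≡ 33, 30^8 ≡ 33² = 1089 ≡ 16, 30^16 ≡ 16² = 256 ≡ 34. Since 17 = 16 + 1, 30^17 ≡ 34·30: 34·30 = 1020 ≡ 21. So 30^17 ≡ 21 (mod 37).
Hence T⁻¹(30) = 21.

21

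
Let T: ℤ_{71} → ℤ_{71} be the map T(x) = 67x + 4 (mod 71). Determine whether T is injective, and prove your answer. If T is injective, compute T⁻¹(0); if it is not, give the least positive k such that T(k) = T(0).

1

Suppose T(s) = T(t) in ℤ_{71}. Then 67s + 4 ≡ 67t + 4 (mod 71), thus 67(s − t) ≡ 0 (mod 71).
Since gcd(67, 71) = 1, 67 is invertible modulo 71, so s − t ≡ 0 (mod 71), i.e. s = t.
So T is injective.
We now compute 67⁻¹ mod 71 explicitly. Euclid's algorithm: 71 = 1·67 + 4, 67 = 16·4 + 3, 4 = 1·3 + 1; back-substituting gives 1 = 53·67 − 50·71, so 67⁻¹ ≡ 53 (mod 71).
Since T is injective, we find T⁻¹(0): we need 67x ≡ 0 − 4 ≡ 67 (mod 71). Using 67⁻¹ = 53: x ≡ 53·67 = 3551 = 50·71 + 1, so x = 1.
Check: T(1) = 67·1 + 4 = 71 = 1·71 + 0 ≡ 0 (mod 71).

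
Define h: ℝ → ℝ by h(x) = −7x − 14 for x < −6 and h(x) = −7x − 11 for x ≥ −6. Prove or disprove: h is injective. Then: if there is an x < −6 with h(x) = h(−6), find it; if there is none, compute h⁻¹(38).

Both pieces are strictly decreasing (slopes −7 and −7), so each is injective on its own interval.
The left piece maps (−∞, −6) onto (28, ∞); the right piece maps [−6, ∞) onto (−∞, 31].
These images overlap. In particular h(−6) = 31 (right piece), and solving −7x − 14 = 31 on the left piece gives x = −45/7 < −6.
So h(−45/7) = h(−6) with −45/7 ≠ −6, and h is not injective. This x = −45/7 is the requested value below −6.

-45/7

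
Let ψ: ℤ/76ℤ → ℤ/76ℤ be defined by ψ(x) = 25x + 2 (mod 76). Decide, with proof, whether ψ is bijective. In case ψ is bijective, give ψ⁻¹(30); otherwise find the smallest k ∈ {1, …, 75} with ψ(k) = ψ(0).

68

By definition, injectivity means: for all a, b in the domain, ψ(a) = ψ(b) implies a = b.
If ψ(a) = ψ(b), then 25a ≡ 25b (mod 76). Because gcd(25, 76) = 1, we may cancel 25 to get a ≡ b (mod 76).
We now compute 25⁻¹ mod 76 explicitly. Euclid's algorithm: 76 = 3·25 + 1; back-substituting gives 1 = 73·25 − 24·76, so 25⁻¹ ≡ 73 (mod 76).
For any y ∈ ℤ/76ℤ, x = 73(y − 2) mod 76 satisfies ψ(x) = 25·73(y − 2) + 2 ≡ y (since 25·73 ≡ 1 mod 76). So every y has a preimage.
Hence ψ is bijective.
Since ψ is bijective, we compute ψ⁻¹(30): solve 25x + 2 ≡ 30 (mod 76), i.e. 25x ≡ 28 (mod 76).
Multiplying by 25⁻¹ = 73 gives x ≡ 73·28 = 2044 = 26·76 + 68 ≡ 68 (mod 76).
Check: ψ(68) = 25·68 + 2 = 1702 = 22·76 + 30 ≡ 30 (mod 76).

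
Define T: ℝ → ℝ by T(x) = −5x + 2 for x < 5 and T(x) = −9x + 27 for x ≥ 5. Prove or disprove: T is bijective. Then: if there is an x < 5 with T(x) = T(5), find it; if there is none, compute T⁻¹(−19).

4

Both pieces are strictly decreasing (slopes −5 and −9), so each is injective on its own interval.
The left piece maps (−∞, 5) onto (−23, ∞); the right piece maps [5, ∞) onto (−∞, −18].
These images overlap. In particular T(5) = −18 (right piece), and solving −5x + 2 = −18 on the left piece gives x = 4 < 5.
So T(4) = T(5) with 4 ≠ 5, and T is not injective, hence not bijective. This x = 4 is the requested value below 5.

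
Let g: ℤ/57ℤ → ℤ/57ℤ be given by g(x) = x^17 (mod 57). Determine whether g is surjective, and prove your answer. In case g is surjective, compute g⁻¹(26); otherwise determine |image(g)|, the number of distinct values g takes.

11

Computing x^17 mod 57 for each x (by repeated squaring, reducing mod 57 at every step), the values g(0), g(1), …, g(56) are: 0, 1, 29, 51, 43, 23, 54, 49, 50, 36, 40, 26, 27, 22, 53, 33, 25, 47, 18, 19, 20, 48, 13, 5, 42, 16, 11, 12, 55, 2, 45, 46, 41, 15, 52, 44, 9, 37, 38, 39, 10, 32, 24, 4, 35, 30, 31, 17, 21, 7, 8, 3, 34, 14, 6, 28, 56.
Every element of ℤ/57ℤ appears exactly once in this list, so g is a bijection, and in particular surjective.
Since g is surjective, we read off the preimage of 26 from the same table: g(11) = 26, so g⁻¹(26) = 11.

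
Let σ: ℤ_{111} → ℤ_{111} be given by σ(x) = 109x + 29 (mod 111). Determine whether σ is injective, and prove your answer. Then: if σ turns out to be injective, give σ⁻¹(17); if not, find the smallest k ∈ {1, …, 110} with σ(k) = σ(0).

6

Recall: σ is injective if σ(a) = σ(b) implies a = b.
If σ(a) = σ(b), then 109a ≡ 109b (mod 111). Because gcd(109, 111) = 1, we may cancel 109 to get a ≡ b (mod 111).
Hence σ is injective.
We now compute 109⁻¹ mod 111 explicitly. Euclid's algorithm: 111 = 1·109 + 2, 109 = 54·2 + 1; back-substituting gives 1 = 55·109 − 54·111, so 109⁻¹ ≡ 55 (mod 111).
Since σ is injective, we compute σ⁻¹(17): solve 109x + 29 ≡ 17 (mod 111), i.e. 109x ≡ 99 (mod 111).
Multiplying by 109⁻¹ = 55 gives x ≡ 55·99 = 5445 = 49·111 + 6 ≡ 6 (mod 111).
Check: σ(6) = 109·6 + 29 = 683 = 6·111 + 17 ≡ 17 (mod 111).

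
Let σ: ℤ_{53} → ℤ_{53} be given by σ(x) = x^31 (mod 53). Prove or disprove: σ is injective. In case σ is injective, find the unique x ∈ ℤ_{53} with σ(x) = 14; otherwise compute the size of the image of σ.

45

Since 53 is prime, the nonzero elements of ℤ_{53} form a cyclic group of order 52.
As gcd(31, 52) = 1, raising to the 31st power is a bijection on this group: if u^31 ≡ v^31 then (uv^{−1})^31 = 1, and the only element of order dividing gcd(31, 52) = 1 is 1, so u = v.
With σ(0) = 0 this makes σ injective on all of ℤ_{53}, hence bijective (finite equal-size domain and codomain). In particular σ is injective.
Since σ is injective, we find the preimage of 14. The inverse of x ↦ x^31 on (ℤ_{53})^× is x ↦ x^47, because 31·47 = 1457 = 28·52 + 1 ≡ 1 (mod 52) and x^{52} = 1 for x ≠ 0 (Fermat). So σ⁻¹(14) = 14^47 mod 53.
Repeated squaring mod 53: 14^1 ≡ 14, 14^2 ≡ 14² = 196 ≡ 37, 14^4 ≡ 37² = 1369 ≡ 44, 14^8 ≡ 44² = 1936 ≡ 28, 14^16 ≡ 28² = 784 ≡ 42, 14^32 ≡ 42² = 1764 ≡ 15. Since 47 = 32 + 8 + 4 + 2 + 1, 14^47 ≡ 15·28·44·37·14: 15·28 = 420 ≡ 49, then 49·44 = 2156 ≡ 36, then 36·37 = 1332 ≡ 7, then 7·14 = 98 ≡ 45. So 14^47 ≡ 45 (mod 53).
Hence σ⁻¹(14) = 45.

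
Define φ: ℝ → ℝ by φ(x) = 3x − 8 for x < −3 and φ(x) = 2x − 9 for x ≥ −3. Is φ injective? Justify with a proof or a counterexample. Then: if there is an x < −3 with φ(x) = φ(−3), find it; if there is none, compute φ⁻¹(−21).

-13/3

Both pieces are strictly increasing (slopes 3 and 2), so each is injective on its own interval.
The left piece maps (−∞, −3) onto (−∞, −17); the right piece maps [−3, ∞) onto [−15, ∞).
These images are disjoint, so no value is attained by both pieces. Therefore φ is injective.
Because the two images are disjoint, no x < −3 has φ(x) = φ(−3), so we compute φ⁻¹(−21): −21 lies in (−∞, −17), so solve 3x − 8 = −21: x = (−21 + 8)/3 = −13/3.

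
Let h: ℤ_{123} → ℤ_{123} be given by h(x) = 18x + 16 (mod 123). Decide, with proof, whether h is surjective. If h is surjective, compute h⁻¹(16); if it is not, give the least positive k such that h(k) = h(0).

Since gcd(18, 123) = 3, we have 18x ≡ 0 (mod 3) for all x, so h(x) ≡ 1 (mod 3).
But 0 ≢ 1 (mod 3), so 0 ∈ ℤ_{123} has no preimage. Hence h is not surjective.
Since h is not surjective, we find the least positive k with h(k) = h(0): this means 18k ≡ 0 (mod 123), i.e. 123 ∣ 18k. Since gcd(18, 123) = 3, dividing through by 3 this holds exactly when 41 ∣ 6k, and as gcd(6, 41) = 1, exactly when 41 ∣ k.
The smallest positive such k is 41.

41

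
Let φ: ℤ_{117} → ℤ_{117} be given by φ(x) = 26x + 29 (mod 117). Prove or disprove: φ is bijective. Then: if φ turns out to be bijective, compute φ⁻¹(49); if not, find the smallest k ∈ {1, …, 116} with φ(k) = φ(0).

We have gcd(26, 117) = 13 > 1. Taking u = 0 and v = 9: φ(0) = 29 and φ(9) = 26·9 + 29 = 263 ≡ 29 (mod 117).
So φ(0) = φ(9) while 0 ≠ 9, so φ is not injective, hence not bijective.
Since φ is not bijective, we find the least positive k with φ(k) = φ(0): this means 26k ≡ 0 (mod 117), i.e. 117 ∣ 26k. Since gcd(26, 117) = 13, dividing through by 13 this holds exactly when 9 ∣ 2k, and as gcd(2, 9) = 1, exactly when 9 ∣ k.
The smallest positive such k is 9.

9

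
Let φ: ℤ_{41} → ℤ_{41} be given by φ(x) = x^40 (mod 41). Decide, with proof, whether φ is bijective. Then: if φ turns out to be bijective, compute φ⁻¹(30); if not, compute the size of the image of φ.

φ(1) = 1^40 = 1.
φ(2): Repeated squaring mod 41: 2^1 ≡ 2, 2^2 ≡ 2² = 4, 2^4 ≡ 4² = 16, 2^8 ≡ 16² = 256 ≡ 10, 2^16 ≡ 10² = 100 ≡ 18, 2^32 ≡ 18² = 324 ≡ 37. Since 40 = 32 + 8, 2^40 ≡ 37·10: 37·10 = 370 ≡ 1. So 2^40 ≡ 1 (mod 41).
So φ(1) = φ(2) = 1 while 1 ≠ 2, thus φ is not injective, hence not bijective.
Since φ is not bijective, we determine |image(φ)|. Computing x^40 mod 41 for each x (by repeated squaring, reducing mod 41 at every step), the values φ(0), φ(1), …, φ(40) are: 0, 1, 1, 1, 1, 1, 1, 1, 1, 1, 1, 1, 1, 1, 1, 1, 1, 1, 1, 1, 1, 1, 1, 1, 1, 1, 1, 1, 1, 1, 1, 1, 1, 1, 1, 1, 1, 1, 1, 1, 1.
The distinct values are {0, 1}; there are 2 of them.

2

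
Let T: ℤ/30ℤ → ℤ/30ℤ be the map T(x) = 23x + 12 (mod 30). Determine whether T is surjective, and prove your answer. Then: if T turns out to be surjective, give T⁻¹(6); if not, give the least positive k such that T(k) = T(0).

18

Since gcd(23, 30) = 1, 23 is invertible modulo 30. Euclid's algorithm: 30 = 1·23 + 7, 23 = 3·7 + 2, 7 = 3·2 + 1; back-substituting gives 1 = 17·23 − 13·30, so 23⁻¹ ≡ 17 (mod 30).
Then y ↦ 17(y − 12) is a two-sided inverse to T, so every y ∈ ℤ/30ℤ has a preimage.
Thus T is surjective.
Since T is surjective, we compute T⁻¹(6): solve 23x + 12 ≡ 6 (mod 30), i.e. 23x ≡ 24 (mod 30).
Multiplying by 23⁻¹ = 17 gives x ≡ 17·24 = 408 = 13·30 + 18 ≡ 18 (mod 30).
Check: T(18) = 23·18 + 12 = 426 = 14·30 + 6 ≡ 6 (mod 30).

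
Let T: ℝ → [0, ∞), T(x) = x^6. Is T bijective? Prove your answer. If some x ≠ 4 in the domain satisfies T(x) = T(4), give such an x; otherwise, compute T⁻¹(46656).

T(4) = 4096 = (−4)^6 = T(−4) (since 6 is even), with 4 ≠ −4. So T is not injective, hence not bijective.
For the follow-up, such an x exists: taking x = −4 ∈ ℝ gives T(−4) = 4096 = T(4) with −4 ≠ 4.

-4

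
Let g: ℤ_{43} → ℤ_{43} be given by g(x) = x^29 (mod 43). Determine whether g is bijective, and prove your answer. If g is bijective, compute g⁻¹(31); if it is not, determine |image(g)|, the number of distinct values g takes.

Since 43 is prime, the nonzero elements of ℤ_{43} form a cyclic group of order 42.
As gcd(29, 42) = 1, raising to the 29th power is a bijection on this group: if a^29 ≡ b^29 then (ab^{−1})^29 = 1, and the only element of order dividing gcd(29, 42) = 1 is 1, so a = b.
With g(0) = 0 this makes g injective on all of ℤ_{43}, hence bijective (finite equal-size domain and codomain). In particular g is bijective.
Since g is bijective, we find the preimage of 31. The inverse of x ↦ x^29 on (ℤ_{43})^× is x ↦ x^29, because 29·29 = 841 = 20·42 + 1 ≡ 1 (mod 42) and x^{42} = 1 for x ≠ 0 (Fermat). So g⁻¹(31) = 31^29 mod 43.
Repeated squaring mod 43: 31^1 ≡ 31, 31^2 ≡ 31² = 961 ≡ 15, 31^4 ≡ 15² = 225 ≡ 10, 31^8 ≡ 10² = 100 ≡ 14, 31^16 ≡ 14² = 196 ≡ 24. Since 29 = 16 + 8 + 4 + 1, 31^29 ≡ 24·14·10·31: 24·14 = 336 ≡ 35, then 35·10 = 350 ≡ 6, then 6·31 = 186 ≡ 14. So 31^29 ≡ 14 (mod 43).
Hence g⁻¹(31) = 14.

14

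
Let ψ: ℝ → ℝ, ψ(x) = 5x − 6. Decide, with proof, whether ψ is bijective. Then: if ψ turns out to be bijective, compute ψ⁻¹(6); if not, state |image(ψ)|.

12/5

Suppose ψ(u) = ψ(v). Then 5u − 6 = 5v − 6, hence 5u = 5v, thus u = v.
For any y ∈ ℝ, x = (y + 6)/5 satisfies ψ(x) = y.
So ψ is bijective.
Since ψ is bijective, we compute ψ⁻¹(6) = (6 + 6)/5 = 12/5.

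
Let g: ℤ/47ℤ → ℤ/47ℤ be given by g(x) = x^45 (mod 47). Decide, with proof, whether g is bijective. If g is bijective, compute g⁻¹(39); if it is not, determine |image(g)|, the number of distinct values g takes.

41

Since 47 is prime, the nonzero elements of ℤ/47ℤ form a cyclic group of order 46.
As gcd(45, 46) = 1, raising to the 45th power is a bijection on this group: if s^45 ≡ t^45 then (st^{−1})^45 = 1, and the only element of order dividing gcd(45, 46) = 1 is 1, so s = t.
With g(0) = 0 this makes g injective on all of ℤ/47ℤ, hence bijective (finite equal-size domain and codomain). In particular g is bijective.
Since g is bijective, we find the preimage of 39. The inverse of x ↦ x^45 on (ℤ/47ℤ)^× is x ↦ x^45, because 45·45 = 2025 = 44·46 + 1 ≡ 1 (mod 46) and x^{46} = 1 for x ≠ 0 (Fermat). So g⁻¹(39) = 39^45 mod 47.
Repeated squaring mod 47: 39^1 ≡ 39, 39^2 ≡ 39² = 1521 ≡ 17, 39^4 ≡ 17² = 289 ≡ 7, 39^8 ≡ 7² = 49 ≡ 2, 39^16 ≡ 2² = 4, 39^32 ≡ 4² = 16. Since 45 = 32 + 8 + 4 + 1, 39^45 ≡ 16·2·7·39: 16·2 = 32, then 32·7 = 224 ≡ 36, then 36·39 = 1404 ≡ 41. So 39^45 ≡ 41 (mod 47).
Hence g⁻¹(39) = 41.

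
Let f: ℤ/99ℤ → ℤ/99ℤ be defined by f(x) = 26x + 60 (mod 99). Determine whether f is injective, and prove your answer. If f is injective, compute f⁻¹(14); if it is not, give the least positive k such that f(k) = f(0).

82

By definition, injectivity means: for all u, v in the domain, f(u) = f(v) implies u = v.
Suppose f(u) = f(v) in ℤ/99ℤ. Then 26u + 60 ≡ 26v + 60 (mod 99), so 26(u − v) ≡ 0 (mod 99).
Since gcd(26, 99) = 1, 26 is invertible modulo 99, so u − v ≡ 0 (mod 99), i.e. u = v.
Therefore f is injective.
We now compute 26⁻¹ mod 99 explicitly. Euclid's algorithm: 99 = 3·26 + 21, 26 = 1·21 + 5, 21 = 4·5 + 1; back-substituting gives 1 = 80·26 − 21·99, so 26⁻¹ ≡ 80 (mod 99).
Since f is injective, we find f⁻¹(14): we need 26x ≡ 14 − 60 ≡ 53 (mod 99). Using 26⁻¹ = 80: x ≡ 80·53 = 4240 = 42·99 + 82, so x = 82.
Check: f(82) = 26·82 + 60 = 2192 = 22·99 + 14 ≡ 14 (mod 99).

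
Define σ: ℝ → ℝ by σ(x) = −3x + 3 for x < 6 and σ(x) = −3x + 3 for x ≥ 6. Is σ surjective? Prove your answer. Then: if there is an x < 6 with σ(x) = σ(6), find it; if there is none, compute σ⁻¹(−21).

8

Both pieces are strictly decreasing (slopes −3 and −3), so each is injective on its own interval.
The left piece maps (−∞, 6) onto (−15, ∞); the right piece maps [6, ∞) onto (−∞, −15].
These images together cover ℝ, so σ is surjective.
Because the two images are disjoint, no x < 6 has σ(x) = σ(6), so we compute σ⁻¹(−21): −21 lies in (−∞, −15], so solve −3x + 3 = −21: x = (−21 − 3)/(−3) = 8.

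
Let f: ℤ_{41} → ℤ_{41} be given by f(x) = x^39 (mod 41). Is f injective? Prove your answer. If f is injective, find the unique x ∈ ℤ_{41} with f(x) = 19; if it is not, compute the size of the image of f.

Since 41 is prime, the nonzero elements of ℤ_{41} form a cyclic group of order 40.
As gcd(39, 40) = 1, raising to the 39th power is a bijection on this group: if a^39 ≡ b^39 then (ab^{−1})^39 = 1, and the only element of order dividing gcd(39, 40) = 1 is 1, so a = b.
With f(0) = 0 this makes f injective on all of ℤ_{41}, hence bijective (finite equal-size domain and codomain). In particular f is injective.
Since f is injective, we find the preimage of 19. The inverse of x ↦ x^39 on (ℤ_{41})^× is x ↦ x^39, because 39·39 = 1521 = 38·40 + 1 ≡ 1 (mod 40) and x^{40} = 1 for x ≠ 0 (Fermat). So f⁻¹(19) = 19^39 mod 41.
Repeated squaring mod 41: 19^1 ≡ 19, 19^2 ≡ 19² = 361 ≡ 33, 19^4 ≡ 33² = 1089 ≡ 23, 19^8 ≡ 23² = 529 ≡ 37, 19^16 ≡ 37² = 1369 ≡ 16, 19^32 ≡ 16² = 256 ≡ 10. Since 39 = 32 + 4 + 2 + 1, 19^39 ≡ 10·23·33·19: 10·23 = 230 ≡ 25, then 25·33 = 825 ≡ 5, then 5·19 = 95 ≡ 13. So 19^39 ≡ 13 (mod 41).
Hence f⁻¹(19) = 13.

13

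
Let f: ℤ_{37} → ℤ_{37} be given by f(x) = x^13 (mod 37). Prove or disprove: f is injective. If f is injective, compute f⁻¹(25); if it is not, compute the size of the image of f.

Since 37 is prime, the nonzero elements of ℤ_{37} form a cyclic group of order 36.
As gcd(13, 36) = 1, raising to the 13th power is a bijection on this group: if u^13 ≡ v^13 then (uv^{−1})^13 = 1, and the only element of order dividing gcd(13, 36) = 1 is 1, so u = v.
With f(0) = 0 this makes f injective on all of ℤ_{37}, hence bijective (finite equal-size domain and codomain). In particular f is injective.
Since f is injective, we find the preimage of 25. The inverse of x ↦ x^13 on (ℤ_{37})^× is x ↦ x^25, because 13·25 = 325 = 9·36 + 1 ≡ 1 (mod 36) and x^{36} = 1 for x ≠ 0 (Fermat). So f⁻¹(25) = 25^25 mod 37.
Repeated squaring mod 37: 25^1 ≡ 25, 25^2 ≡ 25² = 625 ≡ 33, 25^4 ≡ 33² = 1089 ≡ 16, 25^8 ≡ 16² = 256 ≡ 34, 25^16 ≡ 34² = 1156 ≡ 9. Since 25 = 16 + 8 + 1, 25^25 ≡ 9·34·25: 9·34 = 306 ≡ 10, then 10·25 = 250 ≡ 28. So 25^25 ≡ 28 (mod 37).
Hence f⁻¹(25) = 28.

28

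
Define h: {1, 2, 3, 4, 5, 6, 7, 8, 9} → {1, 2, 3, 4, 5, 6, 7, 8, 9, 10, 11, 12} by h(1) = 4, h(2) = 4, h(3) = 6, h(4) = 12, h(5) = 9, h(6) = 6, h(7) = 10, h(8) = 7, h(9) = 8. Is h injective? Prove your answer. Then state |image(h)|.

7

h(1) = 4 = h(2) with 1 ≠ 2, so h is not injective.
The image of h is {4, 6, 7, 8, 9, 10, 12}, which has 7 elements.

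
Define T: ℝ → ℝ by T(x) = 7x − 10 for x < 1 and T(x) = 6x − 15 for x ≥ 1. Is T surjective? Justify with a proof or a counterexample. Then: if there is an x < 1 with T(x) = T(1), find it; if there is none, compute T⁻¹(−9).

1/7

Both pieces are strictly increasing (slopes 7 and 6), so each is injective on its own interval.
The left piece maps (−∞, 1) onto (−∞, −3); the right piece maps [1, ∞) onto [−9, ∞).
The union (−∞, −3) ∪ [−9, ∞) covers ℝ, so T is surjective.
For the follow-up: the images overlap, so an x < 1 with T(x) = T(1) exists. T(1) = −9; solving 7x − 10 = −9 for x < 1 gives x = (−9 + 10)/7 = 1/7.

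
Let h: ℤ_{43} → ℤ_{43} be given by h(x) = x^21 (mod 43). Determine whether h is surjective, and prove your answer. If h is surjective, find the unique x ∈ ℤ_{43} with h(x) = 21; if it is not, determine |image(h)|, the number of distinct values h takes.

h(2): Repeated squaring mod 43: 2^1 ≡ 2, 2^2 ≡ 2² = 4, 2^4 ≡ 4² = 16, 2^8 ≡ 16² = 256 ≡ 41, 2^16 ≡ 41² = 1681 ≡ 4. Since 21 = 16 + 4 + 1, 2^21 ≡ 4·16·2: 4·16 = 64 ≡ 21, then 21·2 = 42. So 2^21 ≡ 42 (mod 43).
h(3): Repeated squaring mod 43: 3^1 ≡ 3, 3^2 ≡ 3² = 9, 3^4 ≡ 9² = 81 ≡ 38, 3^8 ≡ 38² = 1444 ≡ 25, 3^16 ≡ 25² = 625 ≡ 23. Since 21 = 16 + 4 + 1, 3^21 ≡ 23·38·3: 23·38 = 874 ≡ 14, then 14·3 = 42. So 3^21 ≡ 42 (mod 43).
So h(2) = h(3) = 42 while 2 ≠ 3, so h is not injective.
A non-injective map from the 43-element set ℤ_{43} to itself takes at most 42 distinct values, so it cannot be surjective. Hence h is not surjective.
Since h is not surjective, we determine |image(h)|. Computing x^21 mod 43 for each x (by repeated squaring, reducing mod 43 at every step), the values h(0), h(1), …, h(42) are: 0, 1, 42, 42, 1, 42, 1, 42, 42, 1, 1, 1, 42, 1, 1, 1, 1, 1, 42, 42, 42, 1, 42, 1, 1, 1, 42, 42, 42, 42, 42, 1, 42, 42, 42, 1, 1, 42, 1, 42, 1, 1, 42.
The distinct values are {0, 1, 42}; there are 3 of them.

3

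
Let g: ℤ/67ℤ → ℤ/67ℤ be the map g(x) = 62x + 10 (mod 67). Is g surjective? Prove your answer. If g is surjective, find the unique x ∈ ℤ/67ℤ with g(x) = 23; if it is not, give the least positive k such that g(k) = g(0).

51

Since gcd(62, 67) = 1, 62 is invertible modulo 67. Euclid's algorithm: 67 = 1·62 + 5, 62 = 12·5 + 2, 5 = 2·2 + 1; back-substituting gives 1 = 40·62 − 37·67, so 62⁻¹ ≡ 40 (mod 67).
For any y ∈ ℤ/67ℤ, x = 40(y − 10) mod 67 satisfies g(x) = 62·40(y − 10) + 10 ≡ y (since 62·40 ≡ 1 mod 67). So every y has a preimage.
Thus g is surjective.
Since g is surjective, we compute g⁻¹(23): solve 62x + 10 ≡ 23 (mod 67), i.e. 62x ≡ 13 (mod 67).
Multiplying by 62⁻¹ = 40 gives x ≡ 40·13 = 520 = 7·67 + 51 ≡ 51 (mod 67).
Check: g(51) = 62·51 + 10 = 3172 = 47·67 + 23 ≡ 23 (mod 67).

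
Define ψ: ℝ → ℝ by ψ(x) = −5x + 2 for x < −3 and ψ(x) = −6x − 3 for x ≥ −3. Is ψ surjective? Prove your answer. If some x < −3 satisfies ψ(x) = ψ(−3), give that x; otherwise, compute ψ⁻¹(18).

Both pieces are strictly decreasing (slopes −5 and −6), so each is injective on its own interval.
The left piece maps (−∞, −3) onto (17, ∞); the right piece maps [−3, ∞) onto (−∞, 15].
The union (17, ∞) ∪ (−∞, 15] omits the interval between 17 and 15; in particular 17 has no preimage. So ψ is not surjective.
Because the two images are disjoint, no x < −3 has ψ(x) = ψ(−3), so we compute ψ⁻¹(18): 18 lies in (17, ∞), so solve −5x + 2 = 18: x = (18 − 2)/(−5) = −16/5.

-16/5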